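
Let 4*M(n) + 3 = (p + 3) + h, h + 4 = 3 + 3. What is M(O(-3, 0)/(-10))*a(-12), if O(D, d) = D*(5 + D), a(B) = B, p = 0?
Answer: -6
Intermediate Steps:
h = 2 (h = -4 + (3 + 3) = -4 + 6 = 2)
M(n) = ½ (M(n) = -¾ + ((0 + 3) + 2)/4 = -¾ + (3 + 2)/4 = -¾ + (¼)*5 = -¾ + 5/4 = ½)
M(O(-3, 0)/(-10))*a(-12) = (½)*(-12) = -6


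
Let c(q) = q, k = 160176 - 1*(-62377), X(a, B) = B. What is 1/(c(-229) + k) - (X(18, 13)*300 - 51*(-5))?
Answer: -923756219/222324 ≈ -4155.0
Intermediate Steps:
k = 222553 (k = 160176 + 62377 = 222553)
1/(c(-229) + k) - (X(18, 13)*300 - 51*(-5)) = 1/(-229 + 222553) - (13*300 - 51*(-5)) = 1/222324 - (3900 + 255) = 1/222324 - 1*4155 = 1/222324 - 4155 = -923756219/222324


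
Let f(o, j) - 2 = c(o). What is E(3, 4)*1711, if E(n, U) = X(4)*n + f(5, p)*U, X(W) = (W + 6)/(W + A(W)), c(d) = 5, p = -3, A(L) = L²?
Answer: 100949/2 ≈ 50475.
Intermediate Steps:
f(o, j) = 7 (f(o, j) = 2 + 5 = 7)
X(W) = (6 + W)/(W + W²) (X(W) = (W + 6)/(W + W²) = (6 + W)/(W + W²))
E(n, U) = n/2 + 7*U (E(n, U) = ((6 + 4)/(4*(1 + 4)))*n + 7*U = ((¼)*10/5)*n + 7*U = ((¼)*(⅕)*10)*n + 7*U = n/2 + 7*U)
E(3, 4)*1711 = ((½)*3 + 7*4)*1711 = (3/2 + 28)*1711 = (59/2)*1711 = 100949/2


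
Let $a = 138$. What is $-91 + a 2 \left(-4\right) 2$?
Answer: $-2299$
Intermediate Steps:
$-91 + a 2 \left(-4\right) 2 = -91 + 138 \cdot 2 \left(-4\right) 2 = -91 + 138 \left(\left(-8\right) 2\right) = -91 + 138 \left(-16\right) = -91 - 2208 = -2299$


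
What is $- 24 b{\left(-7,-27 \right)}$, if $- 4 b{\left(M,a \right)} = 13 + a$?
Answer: $-84$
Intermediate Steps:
$b{\left(M,a \right)} = - \frac{13}{4} - \frac{a}{4}$ ($b{\left(M,a \right)} = - \frac{13 + a}{4} = - \frac{13}{4} - \frac{a}{4}$)
$- 24 b{\left(-7,-27 \right)} = - 24 \left(- \frac{13}{4} - - \frac{27}{4}\right) = - 24 \left(- \frac{13}{4} + \frac{27}{4}\right) = \left(-24\right) \frac{7}{2} = -84$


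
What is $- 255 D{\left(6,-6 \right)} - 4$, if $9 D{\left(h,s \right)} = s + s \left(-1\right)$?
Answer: $-4$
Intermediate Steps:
$D{\left(h,s \right)} = 0$ ($D{\left(h,s \right)} = \frac{s + s \left(-1\right)}{9} = \frac{s - s}{9} = \frac{1}{9} \cdot 0 = 0$)
$- 255 D{\left(6,-6 \right)} - 4 = \left(-255\right) 0 - 4 = 0 - 4 = -4$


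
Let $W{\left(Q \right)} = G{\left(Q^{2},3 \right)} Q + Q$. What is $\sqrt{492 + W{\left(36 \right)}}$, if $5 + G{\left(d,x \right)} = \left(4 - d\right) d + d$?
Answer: $2 i \sqrt{15058137} \approx 7761.0 i$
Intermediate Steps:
$G{\left(d,x \right)} = -5 + d + d \left(4 - d\right)$ ($G{\left(d,x \right)} = -5 + \left(\left(4 - d\right) d + d\right) = -5 + \left(d \left(4 - d\right) + d\right) = -5 + \left(d + d \left(4 - d\right)\right) = -5 + d + d \left(4 - d\right)$)
$W{\left(Q \right)} = Q + Q \left(-5 - Q^{4} + 5 Q^{2}\right)$ ($W{\left(Q \right)} = \left(-5 - \left(Q^{2}\right)^{2} + 5 Q^{2}\right) Q + Q = \left(-5 - Q^{4} + 5 Q^{2}\right) Q + Q = Q \left(-5 - Q^{4} + 5 Q^{2}\right) + Q = Q + Q \left(-5 - Q^{4} + 5 Q^{2}\right)$)
$\sqrt{492 + W{\left(36 \right)}} = \sqrt{492 + 36 \left(-4 - 36^{4} + 5 \cdot 36^{2}\right)} = \sqrt{492 + 36 \left(-4 - 1679616 + 5 \cdot 1296\right)} = \sqrt{492 + 36 \left(-4 - 1679616 + 6480\right)} = \sqrt{492 + 36 \left(-1673140\right)} = \sqrt{492 - 60233040} = \sqrt{-60232548} = 2 i \sqrt{15058137}$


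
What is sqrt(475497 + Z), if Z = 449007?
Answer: 2*sqrt(231126) ≈ 961.51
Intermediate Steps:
sqrt(475497 + Z) = sqrt(475497 + 449007) = sqrt(924504) = 2*sqrt(231126)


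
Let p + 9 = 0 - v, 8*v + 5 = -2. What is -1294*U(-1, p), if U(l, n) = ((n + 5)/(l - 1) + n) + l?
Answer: 78287/8 ≈ 9785.9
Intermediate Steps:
v = -7/8 (v = -5/8 + (⅛)*(-2) = -5/8 - ¼ = -7/8 ≈ -0.87500)
p = -65/8 (p = -9 + (0 - 1*(-7/8)) = -9 + (0 + 7/8) = -9 + 7/8 = -65/8 ≈ -8.1250)
U(l, n) = l + n + (5 + n)/(-1 + l) (U(l, n) = ((5 + n)/(-1 + l) + n) + l = (n + (5 + n)/(-1 + l)) + l = l + n + (5 + n)/(-1 + l))
-1294*U(-1, p) = -1294*(5 + (-1)² - 1*(-1) - 1*(-65/8))/(-1 - 1) = -1294*(5 + 1 + 1 + 65/8)/(-2) = -(-647)*121/8 = -1294*(-121/16) = 78287/8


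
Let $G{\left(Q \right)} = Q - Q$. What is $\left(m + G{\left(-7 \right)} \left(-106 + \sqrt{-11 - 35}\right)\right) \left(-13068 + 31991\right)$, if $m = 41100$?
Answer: $777735300$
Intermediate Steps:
$G{\left(Q \right)} = 0$
$\left(m + G{\left(-7 \right)} \left(-106 + \sqrt{-11 - 35}\right)\right) \left(-13068 + 31991\right) = \left(41100 + 0 \left(-106 + \sqrt{-11 - 35}\right)\right) \left(-13068 + 31991\right) = \left(41100 + 0 \left(-106 + \sqrt{-46}\right)\right) 18923 = \left(41100 + 0 \left(-106 + i \sqrt{46}\right)\right) 18923 = \left(41100 + 0\right) 18923 = 41100 \cdot 18923 = 777735300$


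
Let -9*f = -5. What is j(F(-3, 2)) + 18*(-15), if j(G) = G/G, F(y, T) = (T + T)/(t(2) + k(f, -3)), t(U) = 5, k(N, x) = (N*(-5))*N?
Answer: -269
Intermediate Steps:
f = 5/9 (f = -⅑*(-5) = 5/9 ≈ 0.55556)
k(N, x) = -5*N² (k(N, x) = (-5*N)*N = -5*N²)
F(y, T) = 81*T/140 (F(y, T) = (T + T)/(5 - 5*(5/9)²) = (2*T)/(5 - 5*25/81) = (2*T)/(5 - 125/81) = (2*T)/(280/81) = (2*T)*(81/280) = 81*T/140)
j(G) = 1
j(F(-3, 2)) + 18*(-15) = 1 + 18*(-15) = 1 - 270 = -269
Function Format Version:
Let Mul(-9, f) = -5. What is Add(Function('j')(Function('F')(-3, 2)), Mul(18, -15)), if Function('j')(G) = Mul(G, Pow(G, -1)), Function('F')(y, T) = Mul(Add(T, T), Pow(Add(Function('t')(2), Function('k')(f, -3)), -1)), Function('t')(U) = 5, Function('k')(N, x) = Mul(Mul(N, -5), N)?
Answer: -269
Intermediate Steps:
f = Rational(5, 9) (f = Mul(Rational(-1, 9), -5) = Rational(5, 9) ≈ 0.55556)
Function('k')(N, x) = Mul(-5, Pow(N, 2)) (Function('k')(N, x) = Mul(Mul(-5, N), N) = Mul(-5, Pow(N, 2)))
Function('F')(y, T) = Mul(Rational(81, 140), T) (Function('F')(y, T) = Mul(Add(T, T), Pow(Add(5, Mul(-5, Pow(Rational(5, 9), 2))), -1)) = Mul(Mul(2, T), Pow(Add(5, Mul(-5, Rational(25, 81))), -1)) = Mul(Mul(2, T), Pow(Add(5, Rational(-125, 81)), -1)) = Mul(Mul(2, T), Pow(Rational(280, 81), -1)) = Mul(Mul(2, T), Rational(81, 280)) = Mul(Rational(81, 140), T))
Function('j')(G) = 1
Add(Function('j')(Function('F')(-3, 2)), Mul(18, -15)) = Add(1, Mul(18, -15)) = Add(1, -270) = -269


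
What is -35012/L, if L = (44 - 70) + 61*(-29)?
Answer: 35012/1795 ≈ 19.505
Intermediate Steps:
L = -1795 (L = -26 - 1769 = -1795)
-35012/L = -35012/(-1795) = -35012*(-1/1795) = 35012/1795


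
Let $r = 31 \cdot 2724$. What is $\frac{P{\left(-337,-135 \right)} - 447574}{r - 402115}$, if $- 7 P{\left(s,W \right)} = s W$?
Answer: $\frac{3178513}{2223697} \approx 1.4294$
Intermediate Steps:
$P{\left(s,W \right)} = - \frac{W s}{7}$ ($P{\left(s,W \right)} = - \frac{s W}{7} = - \frac{W s}{7}$)
$r = 84444$
$\frac{P{\left(-337,-135 \right)} - 447574}{r - 402115} = \frac{\left(- \frac{1}{7}\right) \left(-135\right) \left(-337\right) - 447574}{84444 - 402115} = \frac{- \frac{45495}{7} - 447574}{-317671} = \left(- \frac{3178513}{7}\right) \left(- \frac{1}{317671}\right) = \frac{3178513}{2223697}$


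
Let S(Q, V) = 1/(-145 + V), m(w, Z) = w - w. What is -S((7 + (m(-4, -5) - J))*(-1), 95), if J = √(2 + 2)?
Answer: 1/50 ≈ 0.020000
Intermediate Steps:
J = 2 (J = √4 = 2)
m(w, Z) = 0
-S((7 + (m(-4, -5) - J))*(-1), 95) = -1/(-145 + 95) = -1/(-50) = -1*(-1/50) = 1/50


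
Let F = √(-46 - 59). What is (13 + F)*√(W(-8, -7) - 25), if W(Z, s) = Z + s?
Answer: -10*√42 + 26*I*√10 ≈ -64.807 + 82.219*I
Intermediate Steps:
F = I*√105 (F = √(-105) = I*√105 ≈ 10.247*I)
(13 + F)*√(W(-8, -7) - 25) = (13 + I*√105)*√((-8 - 7) - 25) = (13 + I*√105)*√(-15 - 25) = (13 + I*√105)*√(-40) = (13 + I*√105)*(2*I*√10) = 2*I*√10*(13 + I*√105)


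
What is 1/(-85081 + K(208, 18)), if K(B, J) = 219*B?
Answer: -1/39529 ≈ -2.5298e-5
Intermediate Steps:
1/(-85081 + K(208, 18)) = 1/(-85081 + 219*208) = 1/(-85081 + 45552) = 1/(-39529) = -1/39529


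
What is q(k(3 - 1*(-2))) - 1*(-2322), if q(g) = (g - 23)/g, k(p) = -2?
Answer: 4669/2 ≈ 2334.5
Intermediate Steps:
q(g) = (-23 + g)/g
q(k(3 - 1*(-2))) - 1*(-2322) = (-23 - 2)/(-2) - 1*(-2322) = -½*(-25) + 2322 = 25/2 + 2322 = 4669/2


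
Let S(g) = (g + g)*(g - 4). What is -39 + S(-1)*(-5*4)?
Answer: -239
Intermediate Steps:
S(g) = 2*g*(-4 + g) (S(g) = (2*g)*(-4 + g) = 2*g*(-4 + g))
-39 + S(-1)*(-5*4) = -39 + (2*(-1)*(-4 - 1))*(-5*4) = -39 + (2*(-1)*(-5))*(-20) = -39 + 10*(-20) = -39 - 200 = -239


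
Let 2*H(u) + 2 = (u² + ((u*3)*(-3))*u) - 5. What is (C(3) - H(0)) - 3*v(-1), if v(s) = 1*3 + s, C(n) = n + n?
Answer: 7/2 ≈ 3.5000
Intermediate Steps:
C(n) = 2*n
v(s) = 3 + s
H(u) = -7/2 - 4*u² (H(u) = -1 + ((u² + ((u*3)*(-3))*u) - 5)/2 = -1 + ((u² + ((3*u)*(-3))*u) - 5)/2 = -1 + ((u² + (-9*u)*u) - 5)/2 = -1 + ((u² - 9*u²) - 5)/2 = -1 + (-8*u² - 5)/2 = -1 + (-5 - 8*u²)/2 = -1 + (-5/2 - 4*u²) = -7/2 - 4*u²)
(C(3) - H(0)) - 3*v(-1) = (2*3 - (-7/2 - 4*0²)) - 3*(3 - 1) = (6 - (-7/2 - 4*0)) - 3*2 = (6 - (-7/2 + 0)) - 6 = (6 - 1*(-7/2)) - 6 = (6 + 7/2) - 6 = 19/2 - 6 = 7/2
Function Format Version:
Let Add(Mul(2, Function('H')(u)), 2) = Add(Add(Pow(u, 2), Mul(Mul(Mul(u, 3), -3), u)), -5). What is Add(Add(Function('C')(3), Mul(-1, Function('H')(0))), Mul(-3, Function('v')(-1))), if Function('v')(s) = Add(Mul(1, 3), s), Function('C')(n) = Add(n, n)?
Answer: Rational(7, 2) ≈ 3.5000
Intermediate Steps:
Function('C')(n) = Mul(2, n)
Function('v')(s) = Add(3, s)
Function('H')(u) = Add(Rational(-7, 2), Mul(-4, Pow(u, 2))) (Function('H')(u) = Add(-1, Mul(Rational(1, 2), Add(Add(Pow(u, 2), Mul(Mul(Mul(u, 3), -3), u)), -5))) = Add(-1, Mul(Rational(1, 2), Add(Add(Pow(u, 2), Mul(Mul(Mul(3, u), -3), u)), -5))) = Add(-1, Mul(Rational(1, 2), Add(Add(Pow(u, 2), Mul(Mul(-9, u), u)), -5))) = Add(-1, Mul(Rational(1, 2), Add(Add(Pow(u, 2), Mul(-9, Pow(u, 2))), -5))) = Add(-1, Mul(Rational(1, 2), Add(Mul(-8, Pow(u, 2)), -5))) = Add(-1, Mul(Rational(1, 2), Add(-5, Mul(-8, Pow(u, 2))))) = Add(-1, Add(Rational(-5, 2), Mul(-4, Pow(u, 2)))) = Add(Rational(-7, 2), Mul(-4, Pow(u, 2))))
Add(Add(Function('C')(3), Mul(-1, Function('H')(0))), Mul(-3, Function('v')(-1))) = Add(Add(Mul(2, 3), Mul(-1, Add(Rational(-7, 2), Mul(-4, Pow(0, 2))))), Mul(-3, Add(3, -1))) = Add(Add(6, Mul(-1, Add(Rational(-7, 2), Mul(-4, 0)))), Mul(-3, 2)) = Add(Add(6, Mul(-1, Add(Rational(-7, 2), 0))), -6) = Add(Add(6, Mul(-1, Rational(-7, 2))), -6) = Add(Add(6, Rational(7, 2)), -6) = Add(Rational(19, 2), -6) = Rational(7, 2)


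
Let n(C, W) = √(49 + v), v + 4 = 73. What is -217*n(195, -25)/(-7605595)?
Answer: 217*√118/7605595 ≈ 0.00030993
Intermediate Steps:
v = 69 (v = -4 + 73 = 69)
n(C, W) = √118 (n(C, W) = √(49 + 69) = √118)
-217*n(195, -25)/(-7605595) = -217*√118/(-7605595) = -217*√118*(-1/7605595) = 217*√118/7605595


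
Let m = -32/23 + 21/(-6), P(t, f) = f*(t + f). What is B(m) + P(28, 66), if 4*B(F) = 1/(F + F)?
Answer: 5583577/900 ≈ 6204.0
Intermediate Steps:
P(t, f) = f*(f + t)
m = -225/46 (m = -32*1/23 + 21*(-⅙) = -32/23 - 7/2 = -225/46 ≈ -4.8913)
B(F) = 1/(8*F) (B(F) = 1/(4*(F + F)) = 1/(4*((2*F))) = (1/(2*F))/4 = 1/(8*F))
B(m) + P(28, 66) = 1/(8*(-225/46)) + 66*(66 + 28) = (⅛)*(-46/225) + 66*94 = -23/900 + 6204 = 5583577/900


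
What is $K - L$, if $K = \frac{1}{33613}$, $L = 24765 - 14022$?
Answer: $- \frac{361104458}{33613} \approx -10743.0$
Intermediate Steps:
$L = 10743$ ($L = 24765 - 14022 = 10743$)
$K = \frac{1}{33613} \approx 2.975 \cdot 10^{-5}$
$K - L = \frac{1}{33613} - 10743 = - \frac{361104458}{33613}$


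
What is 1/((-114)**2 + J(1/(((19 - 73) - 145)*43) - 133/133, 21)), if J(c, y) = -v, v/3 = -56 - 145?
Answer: 1/13599 ≈ 7.3535e-5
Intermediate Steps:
v = -603 (v = 3*(-56 - 145) = 3*(-201) = -603)
J(c, y) = 603 (J(c, y) = -1*(-603) = 603)
1/((-114)**2 + J(1/(((19 - 73) - 145)*43) - 133/133, 21)) = 1/((-114)**2 + 603) = 1/(12996 + 603) = 1/13599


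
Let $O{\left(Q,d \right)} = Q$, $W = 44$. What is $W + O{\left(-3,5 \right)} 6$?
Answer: $26$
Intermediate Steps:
$W + O{\left(-3,5 \right)} 6 = 44 - 18 = 26$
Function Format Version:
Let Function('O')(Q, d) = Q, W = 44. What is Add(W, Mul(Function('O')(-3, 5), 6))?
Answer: 26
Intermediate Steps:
Add(W, Mul(Function('O')(-3, 5), 6)) = Add(44, Mul(-3, 6)) = Add(44, -18) = 26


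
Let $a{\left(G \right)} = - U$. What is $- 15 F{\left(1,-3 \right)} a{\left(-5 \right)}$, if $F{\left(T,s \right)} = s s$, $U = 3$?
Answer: $405$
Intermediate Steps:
$F{\left(T,s \right)} = s^{2}$
$a{\left(G \right)} = -3$ ($a{\left(G \right)} = \left(-1\right) 3 = -3$)
$- 15 F{\left(1,-3 \right)} a{\left(-5 \right)} = - 15 \left(-3\right)^{2} \left(-3\right) = \left(-15\right) 9 \left(-3\right) = \left(-135\right) \left(-3\right) = 405$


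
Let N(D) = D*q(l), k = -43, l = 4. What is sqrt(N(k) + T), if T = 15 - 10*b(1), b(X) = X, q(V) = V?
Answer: I*sqrt(167) ≈ 12.923*I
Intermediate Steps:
N(D) = 4*D (N(D) = D*4 = 4*D)
T = 5 (T = 15 - 10*1 = 15 - 10 = 5)
sqrt(N(k) + T) = sqrt(4*(-43) + 5) = sqrt(-172 + 5) = sqrt(-167) = I*sqrt(167)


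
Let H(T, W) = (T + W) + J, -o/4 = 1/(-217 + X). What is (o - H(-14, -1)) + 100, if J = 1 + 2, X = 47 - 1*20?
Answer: 10642/95 ≈ 112.02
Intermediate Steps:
X = 27 (X = 47 - 20 = 27)
J = 3
o = 2/95 (o = -4/(-217 + 27) = -4/(-190) = -4*(-1/190) = 2/95 ≈ 0.021053)
H(T, W) = 3 + T + W (H(T, W) = (T + W) + 3 = 3 + T + W)
(o - H(-14, -1)) + 100 = (2/95 - (3 - 14 - 1)) + 100 = (2/95 - 1*(-12)) + 100 = (2/95 + 12) + 100 = 1142/95 + 100 = 10642/95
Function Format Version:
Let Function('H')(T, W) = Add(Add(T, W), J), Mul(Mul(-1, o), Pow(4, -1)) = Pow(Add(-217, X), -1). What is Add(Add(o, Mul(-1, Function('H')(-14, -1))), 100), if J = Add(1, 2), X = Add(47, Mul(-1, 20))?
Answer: Rational(10642, 95) ≈ 112.02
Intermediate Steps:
X = 27 (X = Add(47, -20) = 27)
J = 3
o = Rational(2, 95) (o = Mul(-4, Pow(Add(-217, 27), -1)) = Mul(-4, Pow(-190, -1)) = Mul(-4, Rational(-1, 190)) = Rational(2, 95) ≈ 0.021053)
Function('H')(T, W) = Add(3, T, W) (Function('H')(T, W) = Add(Add(T, W), 3) = Add(3, T, W))
Add(Add(o, Mul(-1, Function('H')(-14, -1))), 100) = Add(Add(Rational(2, 95), Mul(-1, Add(3, -14, -1))), 100) = Add(Add(Rational(2, 95), Mul(-1, -12)), 100) = Add(Add(Rational(2, 95), 12), 100) = Add(Rational(1142, 95), 100) = Rational(10642, 95)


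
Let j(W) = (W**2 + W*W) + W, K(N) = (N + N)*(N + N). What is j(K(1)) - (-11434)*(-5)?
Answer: -57134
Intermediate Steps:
K(N) = 4*N**2 (K(N) = (2*N)*(2*N) = 4*N**2)
j(W) = W + 2*W**2 (j(W) = (W**2 + W**2) + W = 2*W**2 + W = W + 2*W**2)
j(K(1)) - (-11434)*(-5) = (4*1**2)*(1 + 2*(4*1**2)) - (-11434)*(-5) = (4*1)*(1 + 2*(4*1)) - 1*57170 = 4*(1 + 2*4) - 57170 = 4*(1 + 8) - 57170 = 4*9 - 57170 = 36 - 57170 = -57134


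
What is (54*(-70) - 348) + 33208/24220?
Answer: -3569534/865 ≈ -4126.6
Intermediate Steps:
(54*(-70) - 348) + 33208/24220 = (-3780 - 348) + 33208*(1/24220) = -4128 + 1186/865 = -3569534/865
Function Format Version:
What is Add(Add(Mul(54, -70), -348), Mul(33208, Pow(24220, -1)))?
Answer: Rational(-3569534, 865) ≈ -4126.6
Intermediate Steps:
Add(Add(Mul(54, -70), -348), Mul(33208, Pow(24220, -1))) = Add(Add(-3780, -348), Mul(33208, Rational(1, 24220))) = Add(-4128, Rational(1186, 865)) = Rational(-3569534, 865)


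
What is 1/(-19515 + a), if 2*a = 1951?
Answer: -2/37079 ≈ -5.3939e-5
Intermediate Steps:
a = 1951/2 (a = (½)*1951 = 1951/2 ≈ 975.50)
1/(-19515 + a) = 1/(-19515 + 1951/2) = 1/(-37079/2) = -2/37079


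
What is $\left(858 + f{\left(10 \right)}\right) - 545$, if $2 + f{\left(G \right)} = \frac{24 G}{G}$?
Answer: $335$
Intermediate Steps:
$f{\left(G \right)} = 22$ ($f{\left(G \right)} = -2 + \frac{24 G}{G} = -2 + 24 = 22$)
$\left(858 + f{\left(10 \right)}\right) - 545 = \left(858 + 22\right) - 545 = 880 - 545 = 335$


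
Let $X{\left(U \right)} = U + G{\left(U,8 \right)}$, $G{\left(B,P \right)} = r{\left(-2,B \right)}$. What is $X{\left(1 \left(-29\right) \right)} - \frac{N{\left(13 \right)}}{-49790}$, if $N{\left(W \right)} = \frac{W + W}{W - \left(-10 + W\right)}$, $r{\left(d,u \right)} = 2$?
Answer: $- \frac{517049}{19150} \approx -27.0$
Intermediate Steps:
$G{\left(B,P \right)} = 2$
$N{\left(W \right)} = \frac{W}{5}$ ($N{\left(W \right)} = \frac{2 W}{10} = 2 W \frac{1}{10} = \frac{W}{5}$)
$X{\left(U \right)} = 2 + U$ ($X{\left(U \right)} = U + 2 = 2 + U$)
$X{\left(1 \left(-29\right) \right)} - \frac{N{\left(13 \right)}}{-49790} = \left(2 + 1 \left(-29\right)\right) - \frac{\frac{1}{5} \cdot 13}{-49790} = \left(2 - 29\right) - \frac{13}{5} \left(- \frac{1}{49790}\right) = -27 - - \frac{1}{19150} = -27 + \frac{1}{19150} = - \frac{517049}{19150}$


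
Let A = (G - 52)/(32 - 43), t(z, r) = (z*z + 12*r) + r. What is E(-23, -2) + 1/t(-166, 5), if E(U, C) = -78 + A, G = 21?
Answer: -2076596/27621 ≈ -75.182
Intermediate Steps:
t(z, r) = z² + 13*r (t(z, r) = (z² + 12*r) + r = z² + 13*r)
A = 31/11 (A = (21 - 52)/(32 - 43) = -31/(-11) = -31*(-1/11) = 31/11 ≈ 2.8182)
E(U, C) = -827/11 (E(U, C) = -78 + 31/11 = -827/11)
E(-23, -2) + 1/t(-166, 5) = -827/11 + 1/((-166)² + 13*5) = -827/11 + 1/(27556 + 65) = -827/11 + 1/27621 = -2076596/27621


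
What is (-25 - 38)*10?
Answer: -630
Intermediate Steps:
(-25 - 38)*10 = -63*10 = -630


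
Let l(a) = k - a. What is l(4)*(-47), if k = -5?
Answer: 423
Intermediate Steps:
l(a) = -5 - a
l(4)*(-47) = (-5 - 1*4)*(-47) = (-5 - 4)*(-47) = -9*(-47) = 423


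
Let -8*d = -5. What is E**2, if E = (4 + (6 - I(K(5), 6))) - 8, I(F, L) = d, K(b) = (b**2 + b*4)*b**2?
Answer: 121/64 ≈ 1.8906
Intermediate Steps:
K(b) = b**2*(b**2 + 4*b) (K(b) = (b**2 + 4*b)*b**2 = b**2*(b**2 + 4*b))
d = 5/8 (d = -1/8*(-5) = 5/8 ≈ 0.62500)
I(F, L) = 5/8
E = 11/8 (E = (4 + (6 - 1*5/8)) - 8 = (4 + (6 - 5/8)) - 8 = (4 + 43/8) - 8 = 75/8 - 8 = 11/8 ≈ 1.3750)
E**2 = (11/8)**2 = 121/64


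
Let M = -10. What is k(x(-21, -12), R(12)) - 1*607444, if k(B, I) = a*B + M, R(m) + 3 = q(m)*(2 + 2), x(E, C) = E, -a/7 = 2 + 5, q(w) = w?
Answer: -606425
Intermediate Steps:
a = -49 (a = -7*(2 + 5) = -7*7 = -49)
R(m) = -3 + 4*m (R(m) = -3 + m*(2 + 2) = -3 + m*4 = -3 + 4*m)
k(B, I) = -10 - 49*B (k(B, I) = -49*B - 10 = -10 - 49*B)
k(x(-21, -12), R(12)) - 1*607444 = (-10 - 49*(-21)) - 1*607444 = (-10 + 1029) - 607444 = 1019 - 607444 = -606425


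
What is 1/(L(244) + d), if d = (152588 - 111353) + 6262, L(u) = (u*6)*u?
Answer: 1/404713 ≈ 2.4709e-6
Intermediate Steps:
L(u) = 6*u² (L(u) = (6*u)*u = 6*u²)
d = 47497 (d = 41235 + 6262 = 47497)
1/(L(244) + d) = 1/(6*244² + 47497) = 1/(6*59536 + 47497) = 1/(357216 + 47497) = 1/404713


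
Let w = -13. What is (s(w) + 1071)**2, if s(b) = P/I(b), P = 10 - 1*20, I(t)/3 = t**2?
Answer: 294834882169/257049 ≈ 1.1470e+6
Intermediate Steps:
I(t) = 3*t**2
P = -10 (P = 10 - 20 = -10)
s(b) = -10/(3*b**2) (s(b) = -10*1/(3*b**2) = -10/(3*b**2))
(s(w) + 1071)**2 = (-10/3/(-13)**2 + 1071)**2 = (-10/3*1/169 + 1071)**2 = (-10/507 + 1071)**2 = (542987/507)**2 = 294834882169/257049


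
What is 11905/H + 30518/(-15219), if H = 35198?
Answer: -892990369/535678362 ≈ -1.6670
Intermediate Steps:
11905/H + 30518/(-15219) = 11905/35198 + 30518/(-15219) = 11905*(1/35198) + 30518*(-1/15219) = 11905/35198 - 30518/15219 = -892990369/535678362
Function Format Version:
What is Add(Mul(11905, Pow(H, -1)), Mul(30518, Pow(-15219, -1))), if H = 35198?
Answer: Rational(-892990369, 535678362) ≈ -1.6670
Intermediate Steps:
Add(Mul(11905, Pow(H, -1)), Mul(30518, Pow(-15219, -1))) = Add(Mul(11905, Pow(35198, -1)), Mul(30518, Pow(-15219, -1))) = Add(Mul(11905, Rational(1, 35198)), Mul(30518, Rational(-1, 15219))) = Add(Rational(11905, 35198), Rational(-30518, 15219)) = Rational(-892990369, 535678362)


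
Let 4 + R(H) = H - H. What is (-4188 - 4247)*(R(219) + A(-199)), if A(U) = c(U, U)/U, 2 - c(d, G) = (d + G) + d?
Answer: 11766825/199 ≈ 59130.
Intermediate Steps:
c(d, G) = 2 - G - 2*d (c(d, G) = 2 - ((d + G) + d) = 2 - ((G + d) + d) = 2 - (G + 2*d) = 2 + (-G - 2*d) = 2 - G - 2*d)
A(U) = (2 - 3*U)/U (A(U) = (2 - U - 2*U)/U = (2 - 3*U)/U)
R(H) = -4 (R(H) = -4 + (H - H) = -4 + 0 = -4)
(-4188 - 4247)*(R(219) + A(-199)) = (-4188 - 4247)*(-4 + (-3 + 2/(-199))) = -8435*(-4 + (-3 + 2*(-1/199))) = -8435*(-4 + (-3 - 2/199)) = -8435*(-4 - 599/199) = -8435*(-1395/199) = 11766825/199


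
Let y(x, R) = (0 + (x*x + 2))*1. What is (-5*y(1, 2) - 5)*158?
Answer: -3160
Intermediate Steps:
y(x, R) = 2 + x**2 (y(x, R) = (0 + (x**2 + 2))*1 = (0 + (2 + x**2))*1 = (2 + x**2)*1 = 2 + x**2)
(-5*y(1, 2) - 5)*158 = (-5*(2 + 1**2) - 5)*158 = (-5*(2 + 1) - 5)*158 = (-5*3 - 5)*158 = (-15 - 5)*158 = -20*158 = -3160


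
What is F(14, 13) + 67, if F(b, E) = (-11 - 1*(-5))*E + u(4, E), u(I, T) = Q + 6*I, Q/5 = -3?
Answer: -2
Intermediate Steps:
Q = -15 (Q = 5*(-3) = -15)
u(I, T) = -15 + 6*I
F(b, E) = 9 - 6*E (F(b, E) = (-11 - 1*(-5))*E + (-15 + 6*4) = (-11 + 5)*E + (-15 + 24) = -6*E + 9 = 9 - 6*E)
F(14, 13) + 67 = (9 - 6*13) + 67 = (9 - 78) + 67 = -69 + 67 = -2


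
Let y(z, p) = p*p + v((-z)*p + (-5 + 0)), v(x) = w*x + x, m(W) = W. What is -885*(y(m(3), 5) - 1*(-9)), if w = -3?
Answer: -65490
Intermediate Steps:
v(x) = -2*x (v(x) = -3*x + x = -2*x)
y(z, p) = 10 + p² + 2*p*z (y(z, p) = p*p - 2*((-z)*p + (-5 + 0)) = p² - 2*(-p*z - 5) = p² - 2*(-5 - p*z) = p² + (10 + 2*p*z) = 10 + p² + 2*p*z)
-885*(y(m(3), 5) - 1*(-9)) = -885*((10 + 5² + 2*5*3) - 1*(-9)) = -885*((10 + 25 + 30) + 9) = -885*(65 + 9) = -885*74 = -65490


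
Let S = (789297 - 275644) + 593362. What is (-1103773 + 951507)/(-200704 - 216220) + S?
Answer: 230770637063/208462 ≈ 1.1070e+6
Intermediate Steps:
S = 1107015 (S = 513653 + 593362 = 1107015)
(-1103773 + 951507)/(-200704 - 216220) + S = (-1103773 + 951507)/(-200704 - 216220) + 1107015 = -152266/(-416924) + 1107015 = -152266*(-1/416924) + 1107015 = 76133/208462 + 1107015 = 230770637063/208462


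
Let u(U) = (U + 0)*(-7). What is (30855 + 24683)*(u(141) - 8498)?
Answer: -526777930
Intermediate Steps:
u(U) = -7*U (u(U) = U*(-7) = -7*U)
(30855 + 24683)*(u(141) - 8498) = (30855 + 24683)*(-7*141 - 8498) = 55538*(-987 - 8498) = 55538*(-9485) = -526777930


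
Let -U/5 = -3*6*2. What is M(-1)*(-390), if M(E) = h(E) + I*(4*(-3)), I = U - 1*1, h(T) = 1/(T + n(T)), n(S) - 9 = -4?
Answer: 1675245/2 ≈ 8.3762e+5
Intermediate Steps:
n(S) = 5 (n(S) = 9 - 4 = 5)
U = 180 (U = -5*(-3*6)*2 = -(-90)*2 = -5*(-36) = 180)
h(T) = 1/(5 + T) (h(T) = 1/(T + 5) = 1/(5 + T))
I = 179 (I = 180 - 1*1 = 180 - 1 = 179)
M(E) = -2148 + 1/(5 + E) (M(E) = 1/(5 + E) + 179*(4*(-3)) = 1/(5 + E) + 179*(-12) = 1/(5 + E) - 2148 = -2148 + 1/(5 + E))
M(-1)*(-390) = ((-10739 - 2148*(-1))/(5 - 1))*(-390) = ((-10739 + 2148)/4)*(-390) = ((¼)*(-8591))*(-390) = -8591/4*(-390) = 1675245/2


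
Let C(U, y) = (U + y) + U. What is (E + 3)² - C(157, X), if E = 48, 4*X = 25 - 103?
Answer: 4613/2 ≈ 2306.5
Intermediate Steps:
X = -39/2 (X = (25 - 103)/4 = (¼)*(-78) = -39/2 ≈ -19.500)
C(U, y) = y + 2*U
(E + 3)² - C(157, X) = (48 + 3)² - (-39/2 + 2*157) = 51² - (-39/2 + 314) = 2601 - 1*589/2 = 2601 - 589/2 = 4613/2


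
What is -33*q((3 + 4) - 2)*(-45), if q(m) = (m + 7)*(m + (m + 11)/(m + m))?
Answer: 117612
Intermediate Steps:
q(m) = (7 + m)*(m + (11 + m)/(2*m)) (q(m) = (7 + m)*(m + (11 + m)/((2*m))) = (7 + m)*(m + (11 + m)*(1/(2*m))) = (7 + m)*(m + (11 + m)/(2*m)))
-33*q((3 + 4) - 2)*(-45) = -33*(9 + ((3 + 4) - 2)**2 + 15*((3 + 4) - 2)/2 + 77/(2*((3 + 4) - 2)))*(-45) = -33*(9 + (7 - 2)**2 + 15*(7 - 2)/2 + 77/(2*(7 - 2)))*(-45) = -33*(9 + 5**2 + (15/2)*5 + (77/2)/5)*(-45) = -33*(9 + 25 + 75/2 + (77/2)*(1/5))*(-45) = -33*(9 + 25 + 75/2 + 77/10)*(-45) = -33*396/5*(-45) = -13068/5*(-45) = 117612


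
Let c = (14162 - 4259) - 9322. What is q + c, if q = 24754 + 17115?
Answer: 42450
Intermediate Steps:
c = 581 (c = 9903 - 9322 = 581)
q = 41869
q + c = 41869 + 581 = 42450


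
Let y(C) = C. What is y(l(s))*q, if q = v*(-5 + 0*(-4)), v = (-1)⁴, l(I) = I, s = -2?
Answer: 10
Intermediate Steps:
v = 1
q = -5 (q = 1*(-5 + 0*(-4)) = 1*(-5 + 0) = 1*(-5) = -5)
y(l(s))*q = -2*(-5) = 10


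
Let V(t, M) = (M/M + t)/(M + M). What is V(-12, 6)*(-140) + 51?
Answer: 538/3 ≈ 179.33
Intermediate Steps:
V(t, M) = (1 + t)/(2*M) (V(t, M) = (1 + t)/((2*M)) = (1 + t)*(1/(2*M)) = (1 + t)/(2*M))
V(-12, 6)*(-140) + 51 = ((½)*(1 - 12)/6)*(-140) + 51 = ((½)*(⅙)*(-11))*(-140) + 51 = -11/12*(-140) + 51 = 385/3 + 51 = 538/3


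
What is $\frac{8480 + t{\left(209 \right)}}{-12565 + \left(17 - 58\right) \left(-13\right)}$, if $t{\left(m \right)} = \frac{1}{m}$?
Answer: $- \frac{1772321}{2514688} \approx -0.70479$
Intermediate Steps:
$\frac{8480 + t{\left(209 \right)}}{-12565 + \left(17 - 58\right) \left(-13\right)} = \frac{8480 + \frac{1}{209}}{-12565 + \left(17 - 58\right) \left(-13\right)} = \frac{8480 + \frac{1}{209}}{-12565 - -533} = \frac{1772321}{209 \left(-12565 + 533\right)} = \frac{1772321}{209 \left(-12032\right)} = \frac{1772321}{209} \left(- \frac{1}{12032}\right) = - \frac{1772321}{2514688}$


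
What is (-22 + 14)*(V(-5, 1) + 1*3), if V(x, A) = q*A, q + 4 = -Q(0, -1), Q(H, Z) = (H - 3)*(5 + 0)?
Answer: -112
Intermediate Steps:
Q(H, Z) = -15 + 5*H (Q(H, Z) = (-3 + H)*5 = -15 + 5*H)
q = 11 (q = -4 - (-15 + 5*0) = -4 - (-15 + 0) = -4 - 1*(-15) = -4 + 15 = 11)
V(x, A) = 11*A
(-22 + 14)*(V(-5, 1) + 1*3) = (-22 + 14)*(11*1 + 1*3) = -8*(11 + 3) = -8*14 = -112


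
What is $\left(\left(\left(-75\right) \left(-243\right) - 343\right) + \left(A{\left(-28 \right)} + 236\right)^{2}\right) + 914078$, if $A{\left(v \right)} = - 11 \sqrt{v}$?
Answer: $984268 - 10384 i \sqrt{7} \approx 9.8427 \cdot 10^{5} - 27473.0 i$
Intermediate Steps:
$\left(\left(\left(-75\right) \left(-243\right) - 343\right) + \left(A{\left(-28 \right)} + 236\right)^{2}\right) + 914078 = \left(\left(\left(-75\right) \left(-243\right) - 343\right) + \left(- 11 \sqrt{-28} + 236\right)^{2}\right) + 914078 = \left(\left(18225 - 343\right) + \left(- 11 \cdot 2 i \sqrt{7} + 236\right)^{2}\right) + 914078 = \left(17882 + \left(- 22 i \sqrt{7} + 236\right)^{2}\right) + 914078 = \left(17882 + \left(236 - 22 i \sqrt{7}\right)^{2}\right) + 914078 = 931960 + \left(236 - 22 i \sqrt{7}\right)^{2}$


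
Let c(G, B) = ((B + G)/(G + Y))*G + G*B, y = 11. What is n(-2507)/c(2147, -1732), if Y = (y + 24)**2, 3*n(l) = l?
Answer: 2817868/12538241683 ≈ 0.00022474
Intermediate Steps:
n(l) = l/3
Y = 1225 (Y = (11 + 24)**2 = 35**2 = 1225)
c(G, B) = B*G + G*(B + G)/(1225 + G) (c(G, B) = ((B + G)/(G + 1225))*G + G*B = ((B + G)/(1225 + G))*G + B*G = G*(B + G)/(1225 + G) + B*G = B*G + G*(B + G)/(1225 + G))
n(-2507)/c(2147, -1732) = ((1/3)*(-2507))/((2147*(2147 + 1226*(-1732) - 1732*2147)/(1225 + 2147))) = -2507*3372/(2147*(2147 - 2123432 - 3718604))/3 = -2507/(3*(2147*(1/3372)*(-5839889))) = -2507/(3*(-12538241683/3372)) = -2507/3*(-3372/12538241683) = 2817868/12538241683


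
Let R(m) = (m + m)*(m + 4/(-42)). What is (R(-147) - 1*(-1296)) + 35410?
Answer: 79952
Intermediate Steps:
R(m) = 2*m*(-2/21 + m) (R(m) = (2*m)*(m + 4*(-1/42)) = (2*m)*(m - 2/21) = (2*m)*(-2/21 + m) = 2*m*(-2/21 + m))
(R(-147) - 1*(-1296)) + 35410 = ((2/21)*(-147)*(-2 + 21*(-147)) - 1*(-1296)) + 35410 = ((2/21)*(-147)*(-2 - 3087) + 1296) + 35410 = ((2/21)*(-147)*(-3089) + 1296) + 35410 = (43246 + 1296) + 35410 = 44542 + 35410 = 79952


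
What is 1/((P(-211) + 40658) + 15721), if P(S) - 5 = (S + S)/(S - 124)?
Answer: 335/18889062 ≈ 1.7735e-5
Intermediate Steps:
P(S) = 5 + 2*S/(-124 + S) (P(S) = 5 + (S + S)/(S - 124) = 5 + (2*S)/(-124 + S) = 5 + 2*S/(-124 + S))
1/((P(-211) + 40658) + 15721) = 1/(((-620 + 7*(-211))/(-124 - 211) + 40658) + 15721) = 1/(((-620 - 1477)/(-335) + 40658) + 15721) = 1/((-1/335*(-2097) + 40658) + 15721) = 1/((2097/335 + 40658) + 15721) = 1/(13622527/335 + 15721) = 1/(18889062/335) = 335/18889062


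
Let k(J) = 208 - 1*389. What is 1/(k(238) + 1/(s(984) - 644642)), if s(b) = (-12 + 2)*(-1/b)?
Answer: -317163859/57406658971 ≈ -0.0055249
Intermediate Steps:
s(b) = 10/b (s(b) = -(-10)/b = 10/b)
k(J) = -181 (k(J) = 208 - 389 = -181)
1/(k(238) + 1/(s(984) - 644642)) = 1/(-181 + 1/(10/984 - 644642)) = 1/(-181 + 1/(10*(1/984) - 644642)) = 1/(-181 + 1/(5/492 - 644642)) = 1/(-181 + 1/(-317163859/492)) = 1/(-181 - 492/317163859) = 1/(-57406658971/317163859) = -317163859/57406658971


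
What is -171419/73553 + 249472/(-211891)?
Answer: -54671557345/15585218723 ≈ -3.5079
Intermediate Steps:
-171419/73553 + 249472/(-211891) = -171419*1/73553 + 249472*(-1/211891) = -171419/73553 - 249472/211891 = -54671557345/15585218723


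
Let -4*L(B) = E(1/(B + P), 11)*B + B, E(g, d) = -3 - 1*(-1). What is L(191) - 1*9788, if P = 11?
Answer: -38961/4 ≈ -9740.3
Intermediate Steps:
E(g, d) = -2 (E(g, d) = -3 + 1 = -2)
L(B) = B/4 (L(B) = -(-2*B + B)/4 = -(-1)*B/4 = B/4)
L(191) - 1*9788 = (¼)*191 - 1*9788 = 191/4 - 9788 = -38961/4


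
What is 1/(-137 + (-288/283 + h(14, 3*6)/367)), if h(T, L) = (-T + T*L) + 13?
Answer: -103861/14263620 ≈ -0.0072815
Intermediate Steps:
h(T, L) = 13 - T + L*T (h(T, L) = (-T + L*T) + 13 = 13 - T + L*T)
1/(-137 + (-288/283 + h(14, 3*6)/367)) = 1/(-137 + (-288/283 + (13 - 1*14 + (3*6)*14)/367)) = 1/(-137 + (-288*1/283 + (13 - 14 + 18*14)*(1/367))) = 1/(-137 + (-288/283 + (13 - 14 + 252)*(1/367))) = 1/(-137 + (-288/283 + 251*(1/367))) = 1/(-137 + (-288/283 + 251/367)) = 1/(-137 - 34663/103861) = 1/(-14263620/103861) = -103861/14263620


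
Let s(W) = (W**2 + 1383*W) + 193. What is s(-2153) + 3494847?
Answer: 5152850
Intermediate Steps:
s(W) = 193 + W**2 + 1383*W
s(-2153) + 3494847 = (193 + (-2153)**2 + 1383*(-2153)) + 3494847 = (193 + 4635409 - 2977599) + 3494847 = 1658003 + 3494847 = 5152850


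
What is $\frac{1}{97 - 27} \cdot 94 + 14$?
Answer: $\frac{537}{35} \approx 15.343$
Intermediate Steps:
$\frac{1}{97 - 27} \cdot 94 + 14 = \frac{1}{70} \cdot 94 + 14 = \frac{47}{35} + 14 = \frac{537}{35}$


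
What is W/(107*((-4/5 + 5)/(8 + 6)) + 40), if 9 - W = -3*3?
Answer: 180/721 ≈ 0.24965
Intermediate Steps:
W = 18 (W = 9 - (-3)*3 = 9 - 1*(-9) = 9 + 9 = 18)
W/(107*((-4/5 + 5)/(8 + 6)) + 40) = 18/(107*((-4/5 + 5)/(8 + 6)) + 40) = 18/(107*((-4*⅕ + 5)/14) + 40) = 18/(107*((-⅘ + 5)*(1/14)) + 40) = 18/(107*((21/5)*(1/14)) + 40) = 18/(107*(3/10) + 40) = 18/(321/10 + 40) = 18/(721/10) = (10/721)*18 = 180/721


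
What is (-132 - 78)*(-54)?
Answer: 11340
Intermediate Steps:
(-132 - 78)*(-54) = -210*(-54) = 11340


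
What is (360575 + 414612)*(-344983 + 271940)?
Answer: -56621984041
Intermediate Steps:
(360575 + 414612)*(-344983 + 271940) = 775187*(-73043) = -56621984041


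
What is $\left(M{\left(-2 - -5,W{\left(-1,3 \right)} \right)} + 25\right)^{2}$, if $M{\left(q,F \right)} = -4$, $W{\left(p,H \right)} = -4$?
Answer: $441$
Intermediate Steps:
$\left(M{\left(-2 - -5,W{\left(-1,3 \right)} \right)} + 25\right)^{2} = \left(-4 + 25\right)^{2} = 21^{2} = 441$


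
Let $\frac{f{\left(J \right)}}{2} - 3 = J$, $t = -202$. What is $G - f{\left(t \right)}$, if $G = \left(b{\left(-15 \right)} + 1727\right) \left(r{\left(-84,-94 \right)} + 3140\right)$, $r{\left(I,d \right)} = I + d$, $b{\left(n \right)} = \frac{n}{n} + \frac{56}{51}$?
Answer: $\frac{261221306}{51} \approx 5.122 \cdot 10^{6}$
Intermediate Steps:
$f{\left(J \right)} = 6 + 2 J$
$b{\left(n \right)} = \frac{107}{51}$ ($b{\left(n \right)} = 1 + 56 \cdot \frac{1}{51} = 1 + \frac{56}{51} = \frac{107}{51}$)
$G = \frac{261201008}{51}$ ($G = \left(\frac{107}{51} + 1727\right) \left(\left(-84 - 94\right) + 3140\right) = \frac{88184 \left(-178 + 3140\right)}{51} = \frac{88184}{51} \cdot 2962 = \frac{261201008}{51} \approx 5.1216 \cdot 10^{6}$)
$G - f{\left(t \right)} = \frac{261201008}{51} - \left(6 + 2 \left(-202\right)\right) = \frac{261201008}{51} - \left(6 - 404\right) = \frac{261201008}{51} - -398 = \frac{261201008}{51} + 398 = \frac{261221306}{51}$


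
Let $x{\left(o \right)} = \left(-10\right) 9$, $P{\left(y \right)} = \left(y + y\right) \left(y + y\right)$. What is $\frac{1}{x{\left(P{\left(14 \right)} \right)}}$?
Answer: $- \frac{1}{90} \approx -0.011111$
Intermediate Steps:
$P{\left(y \right)} = 4 y^{2}$ ($P{\left(y \right)} = 2 y 2 y = 4 y^{2}$)
$x{\left(o \right)} = -90$
$\frac{1}{x{\left(P{\left(14 \right)} \right)}} = \frac{1}{-90} = - \frac{1}{90}$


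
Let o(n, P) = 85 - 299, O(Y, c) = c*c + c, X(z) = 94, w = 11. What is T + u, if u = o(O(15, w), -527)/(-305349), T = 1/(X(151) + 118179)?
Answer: 25615771/36114542277 ≈ 0.00070929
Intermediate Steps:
O(Y, c) = c + c**2 (O(Y, c) = c**2 + c = c + c**2)
o(n, P) = -214
T = 1/118273 (T = 1/(94 + 118179) = 1/118273 ≈ 8.4550e-6)
u = 214/305349 (u = -214/(-305349) = -214*(-1/305349) = 214/305349 ≈ 0.00070084)
T + u = 1/118273 + 214/305349 = 25615771/36114542277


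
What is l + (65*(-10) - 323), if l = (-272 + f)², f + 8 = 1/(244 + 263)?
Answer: 19902249004/257049 ≈ 77426.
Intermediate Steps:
f = -4055/507 (f = -8 + 1/(244 + 263) = -8 + 1/507 = -4055/507 ≈ -7.9980)
l = 20152357681/257049 (l = (-272 - 4055/507)² = (-141959/507)² = 20152357681/257049 ≈ 78399.)
l + (65*(-10) - 323) = 20152357681/257049 + (65*(-10) - 323) = 20152357681/257049 + (-650 - 323) = 20152357681/257049 - 973 = 19902249004/257049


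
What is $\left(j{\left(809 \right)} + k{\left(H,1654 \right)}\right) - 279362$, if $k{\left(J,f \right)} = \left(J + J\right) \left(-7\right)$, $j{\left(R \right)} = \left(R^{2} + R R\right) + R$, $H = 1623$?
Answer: $1007687$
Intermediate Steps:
$j{\left(R \right)} = R + 2 R^{2}$ ($j{\left(R \right)} = \left(R^{2} + R^{2}\right) + R = 2 R^{2} + R = R + 2 R^{2}$)
$k{\left(J,f \right)} = - 14 J$ ($k{\left(J,f \right)} = 2 J \left(-7\right) = - 14 J$)
$\left(j{\left(809 \right)} + k{\left(H,1654 \right)}\right) - 279362 = \left(809 \left(1 + 2 \cdot 809\right) - 22722\right) - 279362 = \left(809 \left(1 + 1618\right) - 22722\right) - 279362 = \left(809 \cdot 1619 - 22722\right) - 279362 = \left(1309771 - 22722\right) - 279362 = 1287049 - 279362 = 1007687$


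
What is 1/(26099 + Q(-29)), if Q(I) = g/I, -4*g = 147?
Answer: 116/3027631 ≈ 3.8314e-5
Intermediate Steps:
g = -147/4 (g = -¼*147 = -147/4 ≈ -36.750)
Q(I) = -147/(4*I)
1/(26099 + Q(-29)) = 1/(26099 - 147/4/(-29)) = 1/(26099 - 147/4*(-1/29)) = 1/(26099 + 147/116) = 1/(3027631/116) = 116/3027631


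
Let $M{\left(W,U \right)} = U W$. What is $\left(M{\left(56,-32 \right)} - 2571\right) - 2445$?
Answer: $-6808$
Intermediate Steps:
$\left(M{\left(56,-32 \right)} - 2571\right) - 2445 = \left(\left(-32\right) 56 - 2571\right) - 2445 = \left(-1792 - 2571\right) - 2445 = -4363 - 2445 = -6808$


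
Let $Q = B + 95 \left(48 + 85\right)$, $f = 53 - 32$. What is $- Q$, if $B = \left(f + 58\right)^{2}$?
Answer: $-18876$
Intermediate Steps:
$f = 21$
$B = 6241$ ($B = \left(21 + 58\right)^{2} = 79^{2} = 6241$)
$Q = 18876$ ($Q = 6241 + 95 \left(48 + 85\right) = 6241 + 95 \cdot 133 = 6241 + 12635 = 18876$)
$- Q = \left(-1\right) 18876 = -18876$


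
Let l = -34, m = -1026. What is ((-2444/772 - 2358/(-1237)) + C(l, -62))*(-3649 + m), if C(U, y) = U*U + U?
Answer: -1250874271075/238741 ≈ -5.2395e+6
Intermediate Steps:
C(U, y) = U + U² (C(U, y) = U² + U = U + U²)
((-2444/772 - 2358/(-1237)) + C(l, -62))*(-3649 + m) = ((-2444/772 - 2358/(-1237)) - 34*(1 - 34))*(-3649 - 1026) = ((-2444*1/772 - 2358*(-1/1237)) - 34*(-33))*(-4675) = ((-611/193 + 2358/1237) + 1122)*(-4675) = (-300713/238741 + 1122)*(-4675) = (267566689/238741)*(-4675) = -1250874271075/238741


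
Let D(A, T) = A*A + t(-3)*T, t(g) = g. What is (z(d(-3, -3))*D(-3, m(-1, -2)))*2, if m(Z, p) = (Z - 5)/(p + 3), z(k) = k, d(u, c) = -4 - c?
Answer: -54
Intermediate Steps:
m(Z, p) = (-5 + Z)/(3 + p)
D(A, T) = A**2 - 3*T (D(A, T) = A*A - 3*T = A**2 - 3*T)
(z(d(-3, -3))*D(-3, m(-1, -2)))*2 = ((-4 - 1*(-3))*((-3)**2 - 3*(-5 - 1)/(3 - 2)))*2 = ((-4 + 3)*(9 - 3*(-6)/1))*2 = -(9 - 3*(-6))*2 = -(9 + 18)*2 = -1*27*2 = -27*2 = -54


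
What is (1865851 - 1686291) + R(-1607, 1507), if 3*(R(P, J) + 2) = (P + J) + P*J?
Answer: -627725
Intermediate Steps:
R(P, J) = -2 + J/3 + P/3 + J*P/3 (R(P, J) = -2 + ((P + J) + P*J)/3 = -2 + ((J + P) + J*P)/3 = -2 + (J + P + J*P)/3 = -2 + (J/3 + P/3 + J*P/3) = -2 + J/3 + P/3 + J*P/3)
(1865851 - 1686291) + R(-1607, 1507) = (1865851 - 1686291) + (-2 + (1/3)*1507 + (1/3)*(-1607) + (1/3)*1507*(-1607)) = 179560 + (-2 + 1507/3 - 1607/3 - 2421749/3) = 179560 - 807285 = -627725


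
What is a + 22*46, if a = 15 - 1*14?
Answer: 1013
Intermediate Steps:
a = 1 (a = 15 - 14 = 1)
a + 22*46 = 1 + 22*46 = 1 + 1012 = 1013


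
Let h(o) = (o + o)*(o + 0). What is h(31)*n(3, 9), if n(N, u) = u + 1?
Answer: 19220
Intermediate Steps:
n(N, u) = 1 + u
h(o) = 2*o² (h(o) = (2*o)*o = 2*o²)
h(31)*n(3, 9) = (2*31²)*(1 + 9) = (2*961)*10 = 1922*10 = 19220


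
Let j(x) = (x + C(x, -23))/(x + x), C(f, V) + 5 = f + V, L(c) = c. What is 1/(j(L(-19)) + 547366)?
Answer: 19/10399987 ≈ 1.8269e-6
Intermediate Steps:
C(f, V) = -5 + V + f (C(f, V) = -5 + (f + V) = -5 + (V + f) = -5 + V + f)
j(x) = (-28 + 2*x)/(2*x) (j(x) = (x + (-5 - 23 + x))/(x + x) = (x + (-28 + x))/((2*x)) = (-28 + 2*x)*(1/(2*x)) = (-28 + 2*x)/(2*x))
1/(j(L(-19)) + 547366) = 1/((-14 - 19)/(-19) + 547366) = 1/(-1/19*(-33) + 547366) = 1/(33/19 + 547366) = 1/(10399987/19) = 19/10399987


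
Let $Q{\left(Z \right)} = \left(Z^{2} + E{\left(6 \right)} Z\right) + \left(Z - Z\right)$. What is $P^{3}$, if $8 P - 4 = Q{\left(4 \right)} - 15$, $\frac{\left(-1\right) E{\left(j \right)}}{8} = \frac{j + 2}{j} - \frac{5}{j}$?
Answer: $- \frac{1331}{512} \approx -2.5996$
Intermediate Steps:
$E{\left(j \right)} = \frac{40}{j} - \frac{8 \left(2 + j\right)}{j}$ ($E{\left(j \right)} = - 8 \left(\frac{j + 2}{j} - \frac{5}{j}\right) = - 8 \left(\frac{2 + j}{j} - \frac{5}{j}\right) = - 8 \left(- \frac{5}{j} + \frac{2 + j}{j}\right) = \frac{40}{j} - \frac{8 \left(2 + j\right)}{j}$)
$Q{\left(Z \right)} = Z^{2} - 4 Z$ ($Q{\left(Z \right)} = \left(Z^{2} + \left(-8 + \frac{24}{6}\right) Z\right) + \left(Z - Z\right) = \left(Z^{2} + \left(-8 + 24 \cdot \frac{1}{6}\right) Z\right) + 0 = \left(Z^{2} + \left(-8 + 4\right) Z\right) + 0 = \left(Z^{2} - 4 Z\right) + 0 = Z^{2} - 4 Z$)
$P = - \frac{11}{8}$ ($P = \frac{1}{2} + \frac{4 \left(-4 + 4\right) - 15}{8} = \frac{1}{2} + \frac{4 \cdot 0 - 15}{8} = \frac{1}{2} + \frac{0 - 15}{8} = \frac{1}{2} + \frac{1}{8} \left(-15\right) = \frac{1}{2} - \frac{15}{8} = - \frac{11}{8} \approx -1.375$)
$P^{3} = \left(- \frac{11}{8}\right)^{3} = - \frac{1331}{512}$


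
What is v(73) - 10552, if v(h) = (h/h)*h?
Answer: -10479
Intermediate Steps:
v(h) = h (v(h) = 1*h = h)
v(73) - 10552 = 73 - 10552 = -10479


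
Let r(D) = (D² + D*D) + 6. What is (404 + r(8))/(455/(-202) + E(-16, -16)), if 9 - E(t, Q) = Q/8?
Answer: 108676/1767 ≈ 61.503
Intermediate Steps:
r(D) = 6 + 2*D² (r(D) = (D² + D²) + 6 = 2*D² + 6 = 6 + 2*D²)
E(t, Q) = 9 - Q/8
(404 + r(8))/(455/(-202) + E(-16, -16)) = (404 + (6 + 2*8²))/(455/(-202) + (9 - ⅛*(-16))) = (404 + (6 + 2*64))/(455*(-1/202) + (9 + 2)) = (404 + (6 + 128))/(-455/202 + 11) = (404 + 134)/(1767/202) = 538*(202/1767) = 108676/1767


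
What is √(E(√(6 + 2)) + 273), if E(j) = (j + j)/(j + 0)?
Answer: 5*√11 ≈ 16.583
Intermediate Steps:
E(j) = 2 (E(j) = (2*j)/j = 2)
√(E(√(6 + 2)) + 273) = √(2 + 273) = √275 = 5*√11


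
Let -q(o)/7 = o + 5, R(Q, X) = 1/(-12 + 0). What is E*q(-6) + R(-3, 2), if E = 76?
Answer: 6383/12 ≈ 531.92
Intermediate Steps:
R(Q, X) = -1/12 (R(Q, X) = 1/(-12) = -1/12)
q(o) = -35 - 7*o (q(o) = -7*(o + 5) = -7*(5 + o) = -35 - 7*o)
E*q(-6) + R(-3, 2) = 76*(-35 - 7*(-6)) - 1/12 = 76*(-35 + 42) - 1/12 = 76*7 - 1/12 = 532 - 1/12 = 6383/12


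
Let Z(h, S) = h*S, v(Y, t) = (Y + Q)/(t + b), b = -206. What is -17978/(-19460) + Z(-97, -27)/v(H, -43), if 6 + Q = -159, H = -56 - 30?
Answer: 6347490869/2442230 ≈ 2599.1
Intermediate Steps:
H = -86
Q = -165 (Q = -6 - 159 = -165)
v(Y, t) = (-165 + Y)/(-206 + t) (v(Y, t) = (Y - 165)/(t - 206) = (-165 + Y)/(-206 + t))
Z(h, S) = S*h
-17978/(-19460) + Z(-97, -27)/v(H, -43) = -17978/(-19460) + (-27*(-97))/(((-165 - 86)/(-206 - 43))) = -17978*(-1/19460) + 2619/((-251/(-249))) = 8989/9730 + 2619/((-1/249*(-251))) = 8989/9730 + 2619/(251/249) = 8989/9730 + 2619*(249/251) = 8989/9730 + 652131/251 = 6347490869/2442230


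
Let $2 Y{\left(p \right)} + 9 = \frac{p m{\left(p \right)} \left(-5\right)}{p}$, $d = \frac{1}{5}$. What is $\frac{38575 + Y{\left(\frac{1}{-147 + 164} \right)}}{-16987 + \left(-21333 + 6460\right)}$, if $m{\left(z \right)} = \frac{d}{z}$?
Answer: $- \frac{6427}{5310} \approx -1.2104$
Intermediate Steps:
$d = \frac{1}{5} \approx 0.2$
$m{\left(z \right)} = \frac{1}{5 z}$
$Y{\left(p \right)} = - \frac{9}{2} - \frac{1}{2 p}$ ($Y{\left(p \right)} = - \frac{9}{2} + \frac{p \frac{1}{5 p} \left(-5\right) \frac{1}{p}}{2} = - \frac{9}{2} + \frac{\frac{1}{5} \left(-5\right) \frac{1}{p}}{2} = - \frac{9}{2} + \frac{\left(-1\right) \frac{1}{p}}{2} = - \frac{9}{2} - \frac{1}{2 p}$)
$\frac{38575 + Y{\left(\frac{1}{-147 + 164} \right)}}{-16987 + \left(-21333 + 6460\right)} = \frac{38575 + \frac{-1 - \frac{9}{-147 + 164}}{2 \frac{1}{-147 + 164}}}{-16987 + \left(-21333 + 6460\right)} = \frac{38575 + \frac{-1 - \frac{9}{17}}{2 \cdot \frac{1}{17}}}{-16987 - 14873} = \frac{38575 + \frac{\frac{1}{\frac{1}{17}} \left(-1 - \frac{9}{17}\right)}{2}}{-31860} = \left(38575 + \frac{1}{2} \cdot 17 \left(-1 - \frac{9}{17}\right)\right) \left(- \frac{1}{31860}\right) = \left(38575 + \frac{1}{2} \cdot 17 \left(- \frac{26}{17}\right)\right) \left(- \frac{1}{31860}\right) = \left(38575 - 13\right) \left(- \frac{1}{31860}\right) = 38562 \left(- \frac{1}{31860}\right) = - \frac{6427}{5310}$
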